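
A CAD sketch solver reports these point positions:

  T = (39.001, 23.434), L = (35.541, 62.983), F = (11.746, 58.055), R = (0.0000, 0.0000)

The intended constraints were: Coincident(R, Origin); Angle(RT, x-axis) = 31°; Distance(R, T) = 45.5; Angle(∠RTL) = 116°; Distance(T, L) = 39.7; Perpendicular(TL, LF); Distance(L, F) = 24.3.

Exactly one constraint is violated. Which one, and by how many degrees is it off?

Perpendicular(TL, LF) — off by 6.70°.

R = (0.00, 0.00) ✓; RT at 31.00° ✓; |RT| = 45.50 ✓; ∠RTL = 116.0° ✓; |TL| = 39.70 ✓; ∠(TL, LF) = 96.70° ✗; |LF| = 24.30 ✓.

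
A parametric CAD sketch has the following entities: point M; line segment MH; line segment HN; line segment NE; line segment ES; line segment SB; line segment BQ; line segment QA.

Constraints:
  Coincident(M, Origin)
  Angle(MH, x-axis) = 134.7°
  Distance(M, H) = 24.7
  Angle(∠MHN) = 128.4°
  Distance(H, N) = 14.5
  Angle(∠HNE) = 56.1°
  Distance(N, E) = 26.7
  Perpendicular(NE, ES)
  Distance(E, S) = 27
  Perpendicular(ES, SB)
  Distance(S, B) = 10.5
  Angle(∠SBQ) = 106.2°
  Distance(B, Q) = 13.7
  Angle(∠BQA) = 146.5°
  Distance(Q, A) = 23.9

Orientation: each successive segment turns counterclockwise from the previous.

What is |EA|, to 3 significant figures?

11.5

M is at the origin; MH runs at 134.7° with length 24.7, so H = (-17.4, 17.6). ∠MHN = 128.4° gives HN at -174° from the x-axis; with |HN| = 14.5, N = (-31.8, 16.0). ∠HNE = 56.1° gives NE at -49.8° from the x-axis; with |NE| = 26.7, E = (-14.6, -4.43). NE ⟂ ES, so ES runs at 40.2°; with |ES| = 27.0, S = (6.07, 13.0). The perpendicularity gives SB at right angles to ES, so SB runs at 130°; with |SB| = 10.5, B = (-0.707, 21.0). ∠SBQ = 106.2° gives BQ at -156° from the x-axis; with |BQ| = 13.7, Q = (-13.2, 15.4). ∠BQA = 146.5° gives QA at -123° from the x-axis; with |QA| = 23.9, A = (-26.1, -4.71). Then |EA| = |A − E| = 11.5.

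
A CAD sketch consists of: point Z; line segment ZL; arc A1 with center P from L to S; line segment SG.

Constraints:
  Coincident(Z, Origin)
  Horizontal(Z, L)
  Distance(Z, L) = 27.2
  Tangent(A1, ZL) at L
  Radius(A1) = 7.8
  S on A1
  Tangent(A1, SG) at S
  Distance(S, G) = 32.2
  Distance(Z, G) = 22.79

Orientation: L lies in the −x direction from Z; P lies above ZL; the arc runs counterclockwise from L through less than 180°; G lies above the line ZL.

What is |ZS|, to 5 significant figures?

22.235

Checks: |PS| = 7.800 ✓; ∠(PS, SG) = 90.00° ✓; |SG| = 32.20 ✓; |ZG| = 22.79 ✓.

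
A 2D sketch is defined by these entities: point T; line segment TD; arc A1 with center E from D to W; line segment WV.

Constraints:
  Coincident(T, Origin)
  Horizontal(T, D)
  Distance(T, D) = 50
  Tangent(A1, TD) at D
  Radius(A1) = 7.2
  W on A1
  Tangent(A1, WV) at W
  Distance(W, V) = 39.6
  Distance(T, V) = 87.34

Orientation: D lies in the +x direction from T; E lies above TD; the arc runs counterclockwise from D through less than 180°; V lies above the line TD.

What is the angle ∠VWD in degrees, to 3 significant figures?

155°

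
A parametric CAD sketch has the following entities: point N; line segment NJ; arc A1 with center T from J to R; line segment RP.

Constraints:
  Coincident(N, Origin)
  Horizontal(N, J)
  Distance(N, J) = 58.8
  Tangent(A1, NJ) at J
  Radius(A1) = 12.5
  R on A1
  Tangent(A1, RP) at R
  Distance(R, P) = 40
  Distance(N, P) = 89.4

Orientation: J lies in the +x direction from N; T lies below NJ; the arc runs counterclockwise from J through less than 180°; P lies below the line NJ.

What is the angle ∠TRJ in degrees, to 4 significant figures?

26.64°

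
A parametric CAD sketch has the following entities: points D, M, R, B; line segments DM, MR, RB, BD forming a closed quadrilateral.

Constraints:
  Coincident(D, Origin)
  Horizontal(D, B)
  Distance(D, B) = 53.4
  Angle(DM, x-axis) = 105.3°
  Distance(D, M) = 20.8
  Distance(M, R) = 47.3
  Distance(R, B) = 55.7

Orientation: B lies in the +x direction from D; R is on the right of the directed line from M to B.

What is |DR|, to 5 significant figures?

26.566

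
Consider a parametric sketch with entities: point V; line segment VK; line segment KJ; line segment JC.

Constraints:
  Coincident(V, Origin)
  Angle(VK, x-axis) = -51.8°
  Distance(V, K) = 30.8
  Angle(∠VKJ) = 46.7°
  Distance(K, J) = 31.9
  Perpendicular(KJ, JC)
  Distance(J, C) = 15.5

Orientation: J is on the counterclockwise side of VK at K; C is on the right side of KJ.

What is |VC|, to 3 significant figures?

39.4

V is at the origin; VK runs at -51.8° with length 30.8, so K = 30.8·(cos -51.8°, sin -51.8°) = (19.0, -24.2). ∠VKJ = 46.7°, so KJ runs at -51.8° + (180° − 46.7°) = 81.5° from the x-axis; with |KJ| = 31.9, J = K + 31.9·(cos 81.5°, sin 81.5°) = (23.8, 7.35). KJ is perpendicular to JC; with |JC| = 15.5 on the right of KJ, C = J + 15.5·(0.989, -0.148) = (39.1, 5.05). Then |VC| = |C − V| = 39.4.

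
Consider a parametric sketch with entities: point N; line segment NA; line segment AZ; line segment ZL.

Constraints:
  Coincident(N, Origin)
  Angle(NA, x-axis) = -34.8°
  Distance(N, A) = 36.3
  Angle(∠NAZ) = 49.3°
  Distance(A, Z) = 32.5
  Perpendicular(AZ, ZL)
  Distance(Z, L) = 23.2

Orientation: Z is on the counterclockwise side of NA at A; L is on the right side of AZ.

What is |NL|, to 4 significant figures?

51.48

N is at the origin; NA runs at -34.8° with length 36.3, so A = 36.3·(cos -34.8°, sin -34.8°) = (29.81, -20.72). ∠NAZ = 49.3°, so AZ runs at -34.8° + (180° − 49.3°) = 95.90° from the x-axis; with |AZ| = 32.5, Z = A + 32.5·(cos 95.90°, sin 95.90°) = (26.47, 11.61). The perpendicularity gives ZL at right angles to AZ; with |ZL| = 23.2 on the right of AZ, L = Z + 23.2·(0.9947, 0.1028) = (49.54, 14.00). Then |NL| = |L − N| = 51.48.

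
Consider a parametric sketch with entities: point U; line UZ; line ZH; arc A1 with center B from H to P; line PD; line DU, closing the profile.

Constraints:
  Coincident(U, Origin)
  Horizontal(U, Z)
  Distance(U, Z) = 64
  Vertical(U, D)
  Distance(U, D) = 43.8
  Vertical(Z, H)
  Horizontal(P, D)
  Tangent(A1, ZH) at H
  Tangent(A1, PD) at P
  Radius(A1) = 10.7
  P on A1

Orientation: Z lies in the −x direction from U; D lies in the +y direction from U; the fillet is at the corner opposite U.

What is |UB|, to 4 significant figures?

62.74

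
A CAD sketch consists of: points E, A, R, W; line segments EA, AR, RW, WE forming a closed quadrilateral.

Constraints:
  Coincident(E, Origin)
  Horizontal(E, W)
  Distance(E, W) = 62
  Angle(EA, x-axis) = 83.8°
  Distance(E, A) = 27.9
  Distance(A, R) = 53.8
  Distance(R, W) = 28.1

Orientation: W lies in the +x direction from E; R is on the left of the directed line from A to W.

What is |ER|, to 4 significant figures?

63.17

Checks: |AR| = 53.80 ✓; |RW| = 28.10 ✓.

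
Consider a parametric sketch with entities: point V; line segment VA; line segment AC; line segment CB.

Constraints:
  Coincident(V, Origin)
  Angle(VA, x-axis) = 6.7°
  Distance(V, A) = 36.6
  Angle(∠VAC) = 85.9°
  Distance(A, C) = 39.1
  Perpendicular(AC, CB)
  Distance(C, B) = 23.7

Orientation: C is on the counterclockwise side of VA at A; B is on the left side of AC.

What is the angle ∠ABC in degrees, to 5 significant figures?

58.778°

V is at the origin; VA runs at 6.7° with length 36.6, so A = 36.6·(cos 6.7°, sin 6.7°) = (36.350, 4.2701). ∠VAC = 85.9°, so AC runs at 6.7° + (180° − 85.9°) = 100.80° from the x-axis; with |AC| = 39.1, C = A + 39.1·(cos 100.80°, sin 100.80°) = (29.023, 42.678). AC is perpendicular to CB; with |CB| = 23.7 on the left of AC, B = C + 23.7·(-0.98229, -0.18738) = (5.7432, 38.237). Then cos ∠ABC = BA·BC / (|BA||BC|), giving 58.778°.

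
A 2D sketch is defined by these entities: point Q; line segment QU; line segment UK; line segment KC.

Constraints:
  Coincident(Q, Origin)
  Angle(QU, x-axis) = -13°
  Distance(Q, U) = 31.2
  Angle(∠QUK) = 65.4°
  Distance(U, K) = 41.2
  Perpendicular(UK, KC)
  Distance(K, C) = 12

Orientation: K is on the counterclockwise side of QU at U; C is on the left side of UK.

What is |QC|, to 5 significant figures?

32.616

Q is at the origin; QU runs at -13.0° with length 31.2, so U = 31.2·(cos -13.0°, sin -13.0°) = (30.400, -7.0185). ∠QUK = 65.4°, so UK runs at -13.0° + (180° − 65.4°) = 101.60° from the x-axis; with |UK| = 41.2, K = U + 41.2·(cos 101.60°, sin 101.60°) = (22.116, 33.340). UK is perpendicular to KC; with |KC| = 12.0 on the left of UK, C = K + 12.0·(-0.97958, -0.20108) = (10.361, 30.927). Then |QC| = |C − Q| = 32.616.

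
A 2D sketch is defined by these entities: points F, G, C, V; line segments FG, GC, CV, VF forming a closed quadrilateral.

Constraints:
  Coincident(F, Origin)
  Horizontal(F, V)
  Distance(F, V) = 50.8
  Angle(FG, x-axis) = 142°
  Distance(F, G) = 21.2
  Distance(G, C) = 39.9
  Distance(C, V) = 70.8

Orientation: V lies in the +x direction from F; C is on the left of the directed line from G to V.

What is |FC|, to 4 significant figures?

49.30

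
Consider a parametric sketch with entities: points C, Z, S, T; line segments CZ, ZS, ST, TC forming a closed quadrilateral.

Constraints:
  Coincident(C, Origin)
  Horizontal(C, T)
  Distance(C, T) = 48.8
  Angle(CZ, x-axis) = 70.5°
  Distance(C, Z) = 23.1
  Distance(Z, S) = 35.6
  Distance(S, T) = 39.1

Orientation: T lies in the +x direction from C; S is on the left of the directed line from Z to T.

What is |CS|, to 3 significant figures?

54.7

Checks: |ZS| = 35.60 ✓; |ST| = 39.10 ✓.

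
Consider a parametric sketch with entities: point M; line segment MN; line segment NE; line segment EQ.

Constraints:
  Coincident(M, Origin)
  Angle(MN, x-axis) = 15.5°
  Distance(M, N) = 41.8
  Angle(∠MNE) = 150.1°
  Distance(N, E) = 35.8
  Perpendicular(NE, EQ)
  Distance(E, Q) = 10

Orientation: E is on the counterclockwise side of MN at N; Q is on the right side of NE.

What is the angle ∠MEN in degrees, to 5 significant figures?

16.133°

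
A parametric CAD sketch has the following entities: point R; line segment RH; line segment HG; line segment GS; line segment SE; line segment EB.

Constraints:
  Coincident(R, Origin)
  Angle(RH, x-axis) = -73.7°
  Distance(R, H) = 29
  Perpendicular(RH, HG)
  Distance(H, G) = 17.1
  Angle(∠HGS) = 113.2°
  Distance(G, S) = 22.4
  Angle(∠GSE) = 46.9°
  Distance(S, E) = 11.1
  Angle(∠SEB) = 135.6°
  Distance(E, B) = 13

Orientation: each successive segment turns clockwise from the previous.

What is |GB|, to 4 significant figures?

8.862

R is at the origin; RH runs at -73.7° with length 29.0, so H = (8.139, -27.83). The perpendicularity gives HG at right angles to RH, so HG runs at -163.7°; with |HG| = 17.1, G = (-8.273, -32.63). ∠HGS = 113.2° gives GS at 129.5° from the x-axis; with |GS| = 22.4, S = (-22.52, -15.35). ∠GSE = 46.9° gives SE at -3.600° from the x-axis; with |SE| = 11.1, E = (-11.44, -16.05). ∠SEB = 135.6° gives EB at -48.00° from the x-axis; with |EB| = 13.0, B = (-2.745, -25.71). Then |GB| = |B − G| = 8.862.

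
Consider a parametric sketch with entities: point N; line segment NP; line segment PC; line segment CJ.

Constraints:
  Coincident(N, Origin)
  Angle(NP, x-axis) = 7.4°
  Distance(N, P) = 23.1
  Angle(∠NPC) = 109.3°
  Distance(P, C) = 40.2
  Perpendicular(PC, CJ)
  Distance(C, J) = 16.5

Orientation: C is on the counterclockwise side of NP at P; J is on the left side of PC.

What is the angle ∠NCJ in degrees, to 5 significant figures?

65.498°

∠NPC = 109.3°, so PC runs at 7.4° + (180° − 109.3°) = 78.100° from the x-axis; with |PC| = 40.2, C = P + 40.2·(cos 78.100°, sin 78.100°) = (31.197, 42.311). PC is perpendicular to CJ; with |CJ| = 16.5 on the left of PC, J = C + 16.5·(-0.97851, 0.20620) = (15.052, 45.714). Then cos ∠NCJ = CN·CJ / (|CN||CJ|), giving 65.498°.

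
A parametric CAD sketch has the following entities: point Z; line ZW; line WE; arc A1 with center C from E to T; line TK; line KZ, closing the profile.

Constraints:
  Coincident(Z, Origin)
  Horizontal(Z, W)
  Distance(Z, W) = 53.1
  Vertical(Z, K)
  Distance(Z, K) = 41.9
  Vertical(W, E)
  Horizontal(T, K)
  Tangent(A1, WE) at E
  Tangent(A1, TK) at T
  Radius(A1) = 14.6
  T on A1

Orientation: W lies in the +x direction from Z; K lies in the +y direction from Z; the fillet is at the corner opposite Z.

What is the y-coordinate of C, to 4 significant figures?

27.30

Z is at the origin; Z and W share the same y with |ZW| = 53.1 and W on the +x side, so W = (53.10, 0.000). Z and K share the same x with |ZK| = 41.9 and K on the +y side, so K = (0.000, 41.90). The virtual corner opposite Z is at (53.10, 41.90). A1 meets WE tangentially, so CE is at right angles to WE and tangency of A1 to TK means the radius CT is perpendicular to TK, with radius 14.6, so the center C sits 14.6 in from both sides at C = (38.50, 27.30). So C.y = 27.30.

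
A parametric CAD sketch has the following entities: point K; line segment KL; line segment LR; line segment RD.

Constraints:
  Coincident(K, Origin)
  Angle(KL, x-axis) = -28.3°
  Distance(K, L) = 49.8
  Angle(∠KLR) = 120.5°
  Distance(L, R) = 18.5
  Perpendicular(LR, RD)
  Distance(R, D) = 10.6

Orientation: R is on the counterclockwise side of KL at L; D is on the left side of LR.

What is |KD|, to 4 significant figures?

54.41

∠KLR = 120.5°, so LR runs at -28.3° + (180° − 120.5°) = 31.20° from the x-axis; with |LR| = 18.5, R = L + 18.5·(cos 31.20°, sin 31.20°) = (59.67, -14.03). The perpendicularity gives RD at right angles to LR; with |RD| = 10.6 on the left of LR, D = R + 10.6·(-0.5180, 0.8554) = (54.18, -4.959). Then |KD| = |D − K| = 54.41.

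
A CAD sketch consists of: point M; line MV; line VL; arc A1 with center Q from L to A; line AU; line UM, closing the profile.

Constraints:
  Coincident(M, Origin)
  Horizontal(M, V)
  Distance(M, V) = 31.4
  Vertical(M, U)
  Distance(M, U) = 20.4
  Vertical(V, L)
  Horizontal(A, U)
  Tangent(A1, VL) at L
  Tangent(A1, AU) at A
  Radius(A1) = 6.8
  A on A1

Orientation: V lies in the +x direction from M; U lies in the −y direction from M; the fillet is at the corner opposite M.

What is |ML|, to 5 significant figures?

34.219

M is at the origin; M and V share the same y with |MV| = 31.4 and V on the +x side, so V = (31.400, 0.0000). M and U share the same x with |MU| = 20.4 and U on the −y side, so U = (0.0000, -20.400). The virtual corner opposite M is at (31.400, -20.400). The tangent condition forces QL to be normal to VL and tangency of A1 to AU means the radius QA is perpendicular to AU, with radius 6.8, so the center Q sits 6.8 in from both sides at Q = (24.600, -13.600). That places the tangent points at L = (31.400, -13.600) on VL and A = (24.600, -20.400) on AU. Then |ML| = |L − M| = 34.219.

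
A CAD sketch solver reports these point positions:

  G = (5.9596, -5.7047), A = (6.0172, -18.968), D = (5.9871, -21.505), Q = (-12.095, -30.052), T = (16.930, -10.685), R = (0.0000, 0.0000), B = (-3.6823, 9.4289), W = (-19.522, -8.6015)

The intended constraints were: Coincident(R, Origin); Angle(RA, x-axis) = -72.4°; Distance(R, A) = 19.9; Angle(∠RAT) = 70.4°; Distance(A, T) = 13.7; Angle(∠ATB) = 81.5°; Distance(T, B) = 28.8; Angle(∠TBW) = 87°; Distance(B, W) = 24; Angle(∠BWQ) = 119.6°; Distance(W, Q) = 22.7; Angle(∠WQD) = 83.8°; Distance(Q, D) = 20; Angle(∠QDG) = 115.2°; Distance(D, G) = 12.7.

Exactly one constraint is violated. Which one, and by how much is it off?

Distance(D, G) = 12.7 — off by 3.10.

R = (0.00, 0.00) ✓; RA at -72.40° ✓; |RA| = 19.90 ✓; ∠RAT = 70.40° ✓; |AT| = 13.70 ✓; ∠ATB = 81.50° ✓; |TB| = 28.80 ✓; ∠TBW = 87.00° ✓; |BW| = 24.00 ✓; ∠BWQ = 119.6° ✓; |WQ| = 22.70 ✓; ∠WQD = 83.80° ✓; |QD| = 20.00 ✓; ∠QDG = 115.2° ✓; |DG| = 15.80 ✗.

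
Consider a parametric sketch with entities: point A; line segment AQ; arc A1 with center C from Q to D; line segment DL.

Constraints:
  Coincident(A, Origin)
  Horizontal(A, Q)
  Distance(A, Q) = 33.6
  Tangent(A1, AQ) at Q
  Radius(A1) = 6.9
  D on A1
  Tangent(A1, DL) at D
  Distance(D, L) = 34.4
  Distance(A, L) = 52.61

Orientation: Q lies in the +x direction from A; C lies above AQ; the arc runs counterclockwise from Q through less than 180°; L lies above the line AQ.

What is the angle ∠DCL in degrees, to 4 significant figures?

78.66°

A is at the origin; A and Q share the same y with |AQ| = 33.6 and Q on the +x side, so Q = (33.60, 0.000). Since A1 is tangent to AQ there, CQ ⟂ AQ, so C = Q + (0, 6.9) = (33.60, 6.900). Since CD ⟂ DL (tangency), |CL| = √(6.9² + 34.4²) = 35.09 regardless of where D sits on A1. So L lies on both circle(A, 52.61) and circle(C, 35.09); the above-AQ intersection is L = (31.77, 41.94). D is the foot of the tangent from L: D = (40.29, 8.609).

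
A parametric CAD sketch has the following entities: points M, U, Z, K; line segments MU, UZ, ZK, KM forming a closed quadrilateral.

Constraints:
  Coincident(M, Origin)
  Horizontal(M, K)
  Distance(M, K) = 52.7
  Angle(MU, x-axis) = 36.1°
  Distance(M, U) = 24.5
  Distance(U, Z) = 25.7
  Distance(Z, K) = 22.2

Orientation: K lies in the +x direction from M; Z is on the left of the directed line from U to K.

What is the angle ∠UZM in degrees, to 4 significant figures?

10.71°

M is at the origin; M and K share the same y with |MK| = 52.7 and K in +x, so K = (52.7, 0). MU runs at 36.1° with |MU| = 24.5, so U = (19.80, 14.44). Z is determined by |UZ| = 25.7 and |ZK| = 22.2 together: it lies at the intersection of circle(U, 25.7) and circle(K, 22.2). With |UK| = 35.93, the foot of the radical line on UK is 20.30 from U and the perpendicular offset is √(25.7² − 20.30²) = 15.76. Taking the left-of-UK solution: Z = (44.72, 20.71).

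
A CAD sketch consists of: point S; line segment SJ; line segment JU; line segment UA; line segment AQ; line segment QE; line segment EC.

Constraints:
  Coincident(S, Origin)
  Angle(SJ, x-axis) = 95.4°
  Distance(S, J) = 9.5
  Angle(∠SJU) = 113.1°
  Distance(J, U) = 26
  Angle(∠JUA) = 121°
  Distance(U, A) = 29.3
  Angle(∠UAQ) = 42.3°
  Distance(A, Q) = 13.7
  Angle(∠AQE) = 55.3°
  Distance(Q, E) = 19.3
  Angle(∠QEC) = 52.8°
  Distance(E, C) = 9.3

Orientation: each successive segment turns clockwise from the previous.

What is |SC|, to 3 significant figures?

48.0

S is at the origin; SJ runs at 95.4° with length 9.5, so J = (-0.894, 9.46). ∠SJU = 113.1° gives JU at 28.5° from the x-axis; with |JU| = 26.0, U = (22.0, 21.9). ∠JUA = 121.0° gives UA at -30.5° from the x-axis; with |UA| = 29.3, A = (47.2, 6.99). ∠UAQ = 42.3° gives AQ at -168° from the x-axis; with |AQ| = 13.7, Q = (33.8, 4.19). ∠AQE = 55.3° gives QE at 67.1° from the x-axis; with |QE| = 19.3, E = (41.3, 22.0). ∠QEC = 52.8° gives EC at -60.1° from the x-axis; with |EC| = 9.3, C = (45.9, 13.9). Then |SC| = |C − S| = 48.0.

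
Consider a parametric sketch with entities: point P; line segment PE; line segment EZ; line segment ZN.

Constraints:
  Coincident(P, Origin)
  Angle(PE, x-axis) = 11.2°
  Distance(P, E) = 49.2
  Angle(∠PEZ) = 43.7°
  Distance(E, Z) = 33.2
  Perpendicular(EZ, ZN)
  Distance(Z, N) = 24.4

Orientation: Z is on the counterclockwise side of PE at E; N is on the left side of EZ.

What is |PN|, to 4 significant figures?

9.880

P is at the origin; PE runs at 11.2° with length 49.2, so E = 49.2·(cos 11.2°, sin 11.2°) = (48.26, 9.556). ∠PEZ = 43.7°, so EZ runs at 11.2° + (180° − 43.7°) = 147.5° from the x-axis; with |EZ| = 33.2, Z = E + 33.2·(cos 147.5°, sin 147.5°) = (20.26, 27.39). EZ ⟂ ZN; with |ZN| = 24.4 on the left of EZ, N = Z + 24.4·(-0.5373, -0.8434) = (7.152, 6.816). Then |PN| = |N − P| = 9.880.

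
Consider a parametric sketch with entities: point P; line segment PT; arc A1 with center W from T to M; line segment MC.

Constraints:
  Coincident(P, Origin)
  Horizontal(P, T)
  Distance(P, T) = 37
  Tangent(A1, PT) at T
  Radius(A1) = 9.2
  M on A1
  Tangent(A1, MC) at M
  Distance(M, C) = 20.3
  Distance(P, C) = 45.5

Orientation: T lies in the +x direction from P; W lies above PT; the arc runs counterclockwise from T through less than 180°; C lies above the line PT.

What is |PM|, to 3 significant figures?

46.9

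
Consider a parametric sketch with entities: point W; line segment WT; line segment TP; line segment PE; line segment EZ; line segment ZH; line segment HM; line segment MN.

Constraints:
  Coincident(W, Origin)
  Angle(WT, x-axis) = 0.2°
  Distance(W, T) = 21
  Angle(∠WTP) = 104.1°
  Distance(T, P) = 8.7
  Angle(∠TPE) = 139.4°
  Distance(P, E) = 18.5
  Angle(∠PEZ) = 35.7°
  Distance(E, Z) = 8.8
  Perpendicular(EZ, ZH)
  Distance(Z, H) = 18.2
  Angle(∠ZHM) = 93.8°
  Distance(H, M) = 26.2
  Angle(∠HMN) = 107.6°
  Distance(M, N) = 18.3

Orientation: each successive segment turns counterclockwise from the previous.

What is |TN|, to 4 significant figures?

48.24

W is at the origin; WT runs at 0.2° with length 21.0, so T = (21.00, 0.07330). ∠WTP = 104.1° gives TP at 76.10° from the x-axis; with |TP| = 8.7, P = (23.09, 8.519). ∠TPE = 139.4° gives PE at 116.7° from the x-axis; with |PE| = 18.5, E = (14.78, 25.05). ∠PEZ = 35.7° gives EZ at -99.00° from the x-axis; with |EZ| = 8.8, Z = (13.40, 16.35). EZ is perpendicular to ZH, so ZH runs at -9.000°; with |ZH| = 18.2, H = (31.38, 13.51). ∠ZHM = 93.8° gives HM at 77.20° from the x-axis; with |HM| = 26.2, M = (37.18, 39.06). ∠HMN = 107.6° gives MN at 149.6° from the x-axis; with |MN| = 18.3, N = (21.40, 48.32). Then |TN| = |N − T| = 48.24.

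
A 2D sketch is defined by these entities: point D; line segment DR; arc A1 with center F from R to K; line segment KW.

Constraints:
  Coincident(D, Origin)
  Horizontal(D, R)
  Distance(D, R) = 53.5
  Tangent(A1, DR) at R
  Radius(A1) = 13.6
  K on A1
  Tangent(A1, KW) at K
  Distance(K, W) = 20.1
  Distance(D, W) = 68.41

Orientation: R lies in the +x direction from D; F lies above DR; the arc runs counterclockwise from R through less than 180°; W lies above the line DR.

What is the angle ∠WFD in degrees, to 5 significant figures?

112.93°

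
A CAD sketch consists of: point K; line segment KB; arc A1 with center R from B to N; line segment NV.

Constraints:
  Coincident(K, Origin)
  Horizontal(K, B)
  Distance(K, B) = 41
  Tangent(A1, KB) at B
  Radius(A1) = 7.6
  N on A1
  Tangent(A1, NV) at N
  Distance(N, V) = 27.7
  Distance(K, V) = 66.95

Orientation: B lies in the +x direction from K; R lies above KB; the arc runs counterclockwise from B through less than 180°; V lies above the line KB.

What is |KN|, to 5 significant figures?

47.925

Checks: |RN| = 7.600 ✓; ∠(RN, NV) = 90.00° ✓; |NV| = 27.70 ✓; |KV| = 66.95 ✓.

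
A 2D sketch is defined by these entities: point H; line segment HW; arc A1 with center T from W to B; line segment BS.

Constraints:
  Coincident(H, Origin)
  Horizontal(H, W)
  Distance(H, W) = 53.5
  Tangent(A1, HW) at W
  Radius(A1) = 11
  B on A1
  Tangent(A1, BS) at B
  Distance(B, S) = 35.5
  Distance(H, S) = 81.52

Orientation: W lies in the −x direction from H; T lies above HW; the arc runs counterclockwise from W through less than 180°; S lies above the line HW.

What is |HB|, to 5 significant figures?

48.524

H is at the origin; H and W share the same y with |HW| = 53.5 and W on the −x side, so W = (-53.500, 0.0000). A1 meets HW tangentially, so TW is at right angles to HW, so T = W + (0, 11) = (-53.500, 11.000). Since TB ⟂ BS (tangency), |TS| = √(11.0² + 35.5²) = 37.165 regardless of where B sits on A1. So S lies on both circle(H, 81.52) and circle(T, 37.165); the above-HW intersection is S = (-67.761, 45.320). B is the foot of the tangent from S: B = (-45.047, 18.038).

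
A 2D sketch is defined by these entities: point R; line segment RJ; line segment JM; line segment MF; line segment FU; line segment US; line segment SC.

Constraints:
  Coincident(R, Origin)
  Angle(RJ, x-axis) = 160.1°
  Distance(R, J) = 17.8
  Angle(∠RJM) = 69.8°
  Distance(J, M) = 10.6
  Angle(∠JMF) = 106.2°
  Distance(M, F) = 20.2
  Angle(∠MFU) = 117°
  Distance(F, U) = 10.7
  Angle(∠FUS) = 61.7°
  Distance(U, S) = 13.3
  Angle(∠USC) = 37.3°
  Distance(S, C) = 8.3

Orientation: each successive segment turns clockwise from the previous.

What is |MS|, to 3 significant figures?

15.0

R is at the origin; RJ runs at 160.1° with length 17.8, so J = (-16.7, 6.06). ∠RJM = 69.8° gives JM at 49.9° from the x-axis; with |JM| = 10.6, M = (-9.91, 14.2). ∠JMF = 106.2° gives MF at -23.9° from the x-axis; with |MF| = 20.2, F = (8.56, 5.98). ∠MFU = 117.0° gives FU at -86.9° from the x-axis; with |FU| = 10.7, U = (9.14, -4.70). ∠FUS = 61.7° gives US at 155° from the x-axis; with |US| = 13.3, S = (-2.90, 0.962). Then |MS| = |S − M| = 15.0.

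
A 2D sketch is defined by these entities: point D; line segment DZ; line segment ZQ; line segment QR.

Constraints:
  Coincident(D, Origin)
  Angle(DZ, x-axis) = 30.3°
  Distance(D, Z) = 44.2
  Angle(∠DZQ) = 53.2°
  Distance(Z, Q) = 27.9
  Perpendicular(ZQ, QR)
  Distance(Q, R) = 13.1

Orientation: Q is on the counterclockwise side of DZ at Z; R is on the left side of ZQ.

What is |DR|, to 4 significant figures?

22.34

D is at the origin; DZ runs at 30.3° with length 44.2, so Z = 44.2·(cos 30.3°, sin 30.3°) = (38.16, 22.30). ∠DZQ = 53.2°, so ZQ runs at 30.3° + (180° − 53.2°) = 157.1° from the x-axis; with |ZQ| = 27.9, Q = Z + 27.9·(cos 157.1°, sin 157.1°) = (12.46, 33.16). The perpendicularity gives QR at right angles to ZQ; with |QR| = 13.1 on the left of ZQ, R = Q + 13.1·(-0.3891, -0.9212) = (7.363, 21.09). Then |DR| = |R − D| = 22.34.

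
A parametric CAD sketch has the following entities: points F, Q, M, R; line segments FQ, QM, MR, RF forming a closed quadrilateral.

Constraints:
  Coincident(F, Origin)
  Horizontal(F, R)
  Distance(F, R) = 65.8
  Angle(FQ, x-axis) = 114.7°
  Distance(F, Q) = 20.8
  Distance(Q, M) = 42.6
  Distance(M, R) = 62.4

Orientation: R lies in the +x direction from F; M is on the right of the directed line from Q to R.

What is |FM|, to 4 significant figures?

21.86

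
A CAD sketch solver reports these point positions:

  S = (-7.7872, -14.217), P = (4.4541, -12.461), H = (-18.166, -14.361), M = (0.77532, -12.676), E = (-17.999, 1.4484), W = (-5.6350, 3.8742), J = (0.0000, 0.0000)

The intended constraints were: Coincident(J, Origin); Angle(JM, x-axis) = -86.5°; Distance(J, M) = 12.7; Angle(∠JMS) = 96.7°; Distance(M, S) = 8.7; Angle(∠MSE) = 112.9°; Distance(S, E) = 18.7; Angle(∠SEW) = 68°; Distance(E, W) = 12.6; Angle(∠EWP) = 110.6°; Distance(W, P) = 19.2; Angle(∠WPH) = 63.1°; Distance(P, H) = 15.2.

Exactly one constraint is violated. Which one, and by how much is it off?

Distance(P, H) = 15.2 — off by 7.50.

J = (0.00, 0.00) ✓; JM at -86.50° ✓; |JM| = 12.70 ✓; ∠JMS = 96.70° ✓; |MS| = 8.700 ✓; ∠MSE = 112.9° ✓; |SE| = 18.70 ✓; ∠SEW = 68.00° ✓; |EW| = 12.60 ✓; ∠EWP = 110.6° ✓; |WP| = 19.20 ✓; ∠WPH = 63.10° ✓; |PH| = 22.70 ✗.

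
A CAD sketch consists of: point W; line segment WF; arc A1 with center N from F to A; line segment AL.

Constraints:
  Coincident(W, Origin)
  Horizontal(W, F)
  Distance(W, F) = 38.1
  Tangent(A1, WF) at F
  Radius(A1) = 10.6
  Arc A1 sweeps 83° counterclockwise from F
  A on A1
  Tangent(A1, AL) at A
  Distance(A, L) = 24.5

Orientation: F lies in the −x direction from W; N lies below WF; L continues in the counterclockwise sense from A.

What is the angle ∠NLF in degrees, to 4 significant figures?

8.511°

On A1, F sits at bearing 90° from N; an 83° counterclockwise sweep puts A at bearing 173°, so A = N + 10.6·(cos 173°, sin 173°) = (-48.62, -9.308). The tangent condition forces NA to be normal to AL, so AL runs along (−sin 173°, cos 173°); with |AL| = 24.5, L = (-51.61, -33.63). Then cos ∠NLF = LN·LF / (|LN||LF|), giving 8.511°.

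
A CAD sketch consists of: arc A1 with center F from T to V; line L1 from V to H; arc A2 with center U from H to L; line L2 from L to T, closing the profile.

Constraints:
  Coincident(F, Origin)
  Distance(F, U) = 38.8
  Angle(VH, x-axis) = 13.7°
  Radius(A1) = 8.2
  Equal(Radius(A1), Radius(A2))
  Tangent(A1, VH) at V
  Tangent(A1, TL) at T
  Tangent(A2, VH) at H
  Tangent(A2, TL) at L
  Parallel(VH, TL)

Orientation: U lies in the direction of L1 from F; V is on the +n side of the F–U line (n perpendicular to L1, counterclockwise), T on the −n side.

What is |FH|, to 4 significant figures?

39.66

Tangency of A1 to both parallel lines with radius 8.2 puts V and T at F ± 8.2·n: V = (-1.942, 7.967), T = (1.942, -7.967). Equal radii place H and L the same way about U: H = U + 8.2·n = (35.75, 17.16), L = U − 8.2·n = (39.64, 1.223). Then |FH| = |H − F| = 39.66.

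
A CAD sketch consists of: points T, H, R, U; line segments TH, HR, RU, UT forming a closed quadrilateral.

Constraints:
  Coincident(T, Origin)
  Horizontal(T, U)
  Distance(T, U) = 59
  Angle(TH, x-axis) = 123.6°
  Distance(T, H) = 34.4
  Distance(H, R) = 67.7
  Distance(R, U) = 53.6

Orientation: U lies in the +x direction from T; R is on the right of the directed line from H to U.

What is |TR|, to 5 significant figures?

33.451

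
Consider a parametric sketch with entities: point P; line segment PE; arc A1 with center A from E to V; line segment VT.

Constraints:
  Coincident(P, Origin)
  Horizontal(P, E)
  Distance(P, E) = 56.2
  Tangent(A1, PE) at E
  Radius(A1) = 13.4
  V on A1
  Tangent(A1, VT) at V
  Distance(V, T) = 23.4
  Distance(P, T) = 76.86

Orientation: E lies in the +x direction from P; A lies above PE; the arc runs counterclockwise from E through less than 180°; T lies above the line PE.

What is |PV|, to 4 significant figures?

71.11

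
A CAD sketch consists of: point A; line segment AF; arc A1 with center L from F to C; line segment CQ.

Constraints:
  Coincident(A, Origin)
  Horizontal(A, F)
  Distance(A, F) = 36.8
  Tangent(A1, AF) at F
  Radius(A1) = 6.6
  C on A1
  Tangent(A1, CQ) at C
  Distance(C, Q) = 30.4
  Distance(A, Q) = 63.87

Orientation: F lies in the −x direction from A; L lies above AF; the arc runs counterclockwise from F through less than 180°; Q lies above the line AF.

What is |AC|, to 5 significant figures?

34.532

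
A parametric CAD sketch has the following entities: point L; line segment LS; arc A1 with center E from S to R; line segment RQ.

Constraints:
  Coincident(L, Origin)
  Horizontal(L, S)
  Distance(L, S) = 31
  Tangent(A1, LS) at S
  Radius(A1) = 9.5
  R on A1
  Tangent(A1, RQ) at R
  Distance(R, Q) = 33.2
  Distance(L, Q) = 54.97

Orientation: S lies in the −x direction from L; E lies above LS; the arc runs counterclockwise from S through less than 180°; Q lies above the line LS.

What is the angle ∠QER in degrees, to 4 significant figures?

74.03°

L is at the origin; L and S share the same y with |LS| = 31.0 and S on the −x side, so S = (-31.00, 0.000). Since A1 is tangent to LS there, ES ⟂ LS, so E = S + (0, 9.5) = (-31.00, 9.500). Since ER ⟂ RQ (tangency), |EQ| = √(9.5² + 33.2²) = 34.53 regardless of where R sits on A1. So Q lies on both circle(L, 54.97) and circle(E, 34.53); the above-LS intersection is Q = (-32.98, 43.98). R is the foot of the tangent from Q: R = (-22.03, 12.63).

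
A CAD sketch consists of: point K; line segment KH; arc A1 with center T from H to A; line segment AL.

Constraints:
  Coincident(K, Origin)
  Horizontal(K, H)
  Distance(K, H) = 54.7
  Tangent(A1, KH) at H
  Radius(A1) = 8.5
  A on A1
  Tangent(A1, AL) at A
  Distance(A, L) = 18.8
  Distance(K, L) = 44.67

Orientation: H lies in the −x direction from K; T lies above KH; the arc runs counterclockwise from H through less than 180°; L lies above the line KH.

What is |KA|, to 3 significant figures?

47.3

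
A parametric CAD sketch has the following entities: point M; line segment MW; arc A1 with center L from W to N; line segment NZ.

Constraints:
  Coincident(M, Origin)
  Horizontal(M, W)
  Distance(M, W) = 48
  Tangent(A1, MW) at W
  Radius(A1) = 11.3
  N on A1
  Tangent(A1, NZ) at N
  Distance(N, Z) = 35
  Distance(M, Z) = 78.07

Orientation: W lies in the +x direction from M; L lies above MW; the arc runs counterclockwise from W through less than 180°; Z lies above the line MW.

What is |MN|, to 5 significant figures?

59.959

Checks: |LN| = 11.30 ✓; ∠(LN, NZ) = 90.00° ✓; |NZ| = 35.00 ✓; |MZ| = 78.07 ✓.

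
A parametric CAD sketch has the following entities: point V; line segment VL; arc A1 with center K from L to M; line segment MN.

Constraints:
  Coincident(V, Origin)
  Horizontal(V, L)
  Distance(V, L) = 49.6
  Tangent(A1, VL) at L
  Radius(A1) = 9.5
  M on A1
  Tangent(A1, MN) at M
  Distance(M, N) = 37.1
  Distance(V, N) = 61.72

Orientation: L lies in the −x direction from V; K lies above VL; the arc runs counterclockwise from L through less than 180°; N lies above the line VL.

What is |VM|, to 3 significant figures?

41.2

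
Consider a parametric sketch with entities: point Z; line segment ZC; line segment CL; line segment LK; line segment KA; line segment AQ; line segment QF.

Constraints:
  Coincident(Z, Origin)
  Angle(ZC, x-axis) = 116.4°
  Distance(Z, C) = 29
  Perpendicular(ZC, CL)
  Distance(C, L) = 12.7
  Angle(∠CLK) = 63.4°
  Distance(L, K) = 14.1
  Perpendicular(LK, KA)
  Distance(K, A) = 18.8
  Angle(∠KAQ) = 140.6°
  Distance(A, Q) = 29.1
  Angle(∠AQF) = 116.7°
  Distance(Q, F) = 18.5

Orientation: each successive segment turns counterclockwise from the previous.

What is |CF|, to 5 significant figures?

38.194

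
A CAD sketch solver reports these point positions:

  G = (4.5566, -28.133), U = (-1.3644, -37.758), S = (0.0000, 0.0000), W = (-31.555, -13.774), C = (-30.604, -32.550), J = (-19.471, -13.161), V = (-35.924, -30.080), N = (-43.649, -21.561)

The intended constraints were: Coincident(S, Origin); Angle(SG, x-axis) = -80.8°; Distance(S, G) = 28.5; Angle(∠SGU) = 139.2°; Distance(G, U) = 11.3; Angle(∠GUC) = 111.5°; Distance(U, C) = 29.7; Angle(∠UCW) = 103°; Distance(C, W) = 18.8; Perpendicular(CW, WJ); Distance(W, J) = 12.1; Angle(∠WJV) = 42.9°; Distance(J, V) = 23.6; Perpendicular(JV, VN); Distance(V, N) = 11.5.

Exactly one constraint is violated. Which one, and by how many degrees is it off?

Perpendicular(JV, VN) — off by 3.60°.

S = (0.00, 0.00) ✓; SG at -80.80° ✓; |SG| = 28.50 ✓; ∠SGU = 139.2° ✓; |GU| = 11.30 ✓; ∠GUC = 111.5° ✓; |UC| = 29.70 ✓; ∠UCW = 103.0° ✓; |CW| = 18.80 ✓; ∠(CW, WJ) = 90.00° ✓; |WJ| = 12.10 ✓; ∠WJV = 42.90° ✓; |JV| = 23.60 ✓; ∠(JV, VN) = 93.60° ✗; |VN| = 11.50 ✓.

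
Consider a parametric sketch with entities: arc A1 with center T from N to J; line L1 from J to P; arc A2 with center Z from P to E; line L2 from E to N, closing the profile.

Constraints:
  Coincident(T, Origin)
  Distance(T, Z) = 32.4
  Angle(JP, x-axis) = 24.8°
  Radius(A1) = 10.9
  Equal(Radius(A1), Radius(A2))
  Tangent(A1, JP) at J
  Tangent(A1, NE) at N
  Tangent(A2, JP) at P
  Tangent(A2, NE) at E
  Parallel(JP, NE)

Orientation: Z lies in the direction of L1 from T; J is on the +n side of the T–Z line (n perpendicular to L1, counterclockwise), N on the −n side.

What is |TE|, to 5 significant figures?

34.184

The slot axis is L1's direction at 24.8°, so u = (cos 24.8°, sin 24.8°) = (0.90778, 0.41945) and n = (−sin 24.8°, cos 24.8°) = (-0.41945, 0.90778). T is at the origin and Z lies 32.4 along u from T, so Z = 32.4·u = (29.412, 13.590). Tangency of A1 to both parallel lines with radius 10.9 puts J and N at T ± 10.9·n: J = (-4.5720, 9.8948), N = (4.5720, -9.8948). Equal radii place P and E the same way about Z: P = Z + 10.9·n = (24.840, 23.485), E = Z − 10.9·n = (33.984, 3.6955). Then |TE| = |E − T| = 34.184.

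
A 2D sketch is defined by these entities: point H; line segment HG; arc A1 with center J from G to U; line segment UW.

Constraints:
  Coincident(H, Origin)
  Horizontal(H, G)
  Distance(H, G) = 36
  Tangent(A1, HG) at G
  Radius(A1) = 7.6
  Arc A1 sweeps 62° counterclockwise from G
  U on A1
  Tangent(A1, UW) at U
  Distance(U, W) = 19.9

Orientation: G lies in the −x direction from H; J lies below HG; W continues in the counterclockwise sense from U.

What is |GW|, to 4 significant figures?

26.91

On A1, G sits at bearing 90° from J; a 62° counterclockwise sweep puts U at bearing 152°, so U = J + 7.6·(cos 152°, sin 152°) = (-42.71, -4.032). A1 meets UW tangentially, so JU is at right angles to UW, so UW runs along (−sin 152°, cos 152°); with |UW| = 19.9, W = (-52.05, -21.60). Then |GW| = |W − G| = 26.91.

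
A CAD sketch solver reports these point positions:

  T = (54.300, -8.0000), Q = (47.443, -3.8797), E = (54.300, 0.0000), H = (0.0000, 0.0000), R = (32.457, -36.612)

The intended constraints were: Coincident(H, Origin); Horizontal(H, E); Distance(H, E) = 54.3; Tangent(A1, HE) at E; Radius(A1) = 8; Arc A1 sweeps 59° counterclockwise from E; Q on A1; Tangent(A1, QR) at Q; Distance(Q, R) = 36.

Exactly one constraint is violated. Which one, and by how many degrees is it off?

Tangent(A1, QR) at Q — off by 6.40°.

H = (0.00, 0.00) ✓; H.y = 0.00, E.y = 0.00 ✓; |HE| = 54.30 ✓; ∠(TE, EH) = 90.00° ✓; |TE| = 8.000 ✓; bearing(T→Q) − bearing(T→E) = 59.00° ✓; |TQ| = 8.000 ✓; ∠(TQ, QR) = 83.60° ✗; |QR| = 36.00 ✓.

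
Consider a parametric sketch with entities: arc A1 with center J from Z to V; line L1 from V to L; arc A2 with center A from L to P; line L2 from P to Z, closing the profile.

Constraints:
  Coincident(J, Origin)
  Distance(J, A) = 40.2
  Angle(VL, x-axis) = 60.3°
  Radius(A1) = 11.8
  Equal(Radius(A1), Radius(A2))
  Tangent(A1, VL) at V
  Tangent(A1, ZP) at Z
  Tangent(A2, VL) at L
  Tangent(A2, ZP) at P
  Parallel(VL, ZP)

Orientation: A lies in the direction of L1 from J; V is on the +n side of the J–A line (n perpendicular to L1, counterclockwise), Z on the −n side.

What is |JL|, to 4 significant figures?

41.90

Tangency of A1 to both parallel lines with radius 11.8 puts V and Z at J ± 11.8·n: V = (-10.25, 5.846), Z = (10.25, -5.846). Equal radii place L and P the same way about A: L = A + 11.8·n = (9.668, 40.77), P = A − 11.8·n = (30.17, 29.07). Then |JL| = |L − J| = 41.90.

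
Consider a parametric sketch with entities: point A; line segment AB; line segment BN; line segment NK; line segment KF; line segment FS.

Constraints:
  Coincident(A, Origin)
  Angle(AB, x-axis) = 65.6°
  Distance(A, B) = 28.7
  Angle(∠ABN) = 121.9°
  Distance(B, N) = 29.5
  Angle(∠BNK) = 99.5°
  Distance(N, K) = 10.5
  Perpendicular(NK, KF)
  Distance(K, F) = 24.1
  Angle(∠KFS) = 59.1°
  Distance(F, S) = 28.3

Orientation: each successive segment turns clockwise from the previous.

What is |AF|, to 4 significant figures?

24.75

A is at the origin; AB runs at 65.6° with length 28.7, so B = (11.86, 26.14). ∠ABN = 121.9° gives BN at 7.500° from the x-axis; with |BN| = 29.5, N = (41.10, 29.99). ∠BNK = 99.5° gives NK at -73.00° from the x-axis; with |NK| = 10.5, K = (44.17, 19.95). The perpendicularity gives KF at right angles to NK, so KF runs at -163.0°; with |KF| = 24.1, F = (21.13, 12.90). Then |AF| = |F − A| = 24.75.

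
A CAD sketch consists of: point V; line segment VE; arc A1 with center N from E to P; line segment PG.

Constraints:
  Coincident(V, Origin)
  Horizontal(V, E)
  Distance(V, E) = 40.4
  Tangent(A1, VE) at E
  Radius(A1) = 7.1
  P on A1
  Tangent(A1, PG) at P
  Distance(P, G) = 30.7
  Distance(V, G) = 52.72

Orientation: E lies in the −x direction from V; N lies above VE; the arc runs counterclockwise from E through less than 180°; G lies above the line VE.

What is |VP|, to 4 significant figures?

34.22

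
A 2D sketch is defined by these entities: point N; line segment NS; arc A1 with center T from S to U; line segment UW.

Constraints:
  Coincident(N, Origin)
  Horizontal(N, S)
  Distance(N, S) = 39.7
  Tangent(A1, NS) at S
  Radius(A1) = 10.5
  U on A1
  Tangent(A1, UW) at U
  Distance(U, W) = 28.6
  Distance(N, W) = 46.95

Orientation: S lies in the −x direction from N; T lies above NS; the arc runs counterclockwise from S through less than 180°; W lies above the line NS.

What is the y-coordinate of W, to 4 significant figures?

38.28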